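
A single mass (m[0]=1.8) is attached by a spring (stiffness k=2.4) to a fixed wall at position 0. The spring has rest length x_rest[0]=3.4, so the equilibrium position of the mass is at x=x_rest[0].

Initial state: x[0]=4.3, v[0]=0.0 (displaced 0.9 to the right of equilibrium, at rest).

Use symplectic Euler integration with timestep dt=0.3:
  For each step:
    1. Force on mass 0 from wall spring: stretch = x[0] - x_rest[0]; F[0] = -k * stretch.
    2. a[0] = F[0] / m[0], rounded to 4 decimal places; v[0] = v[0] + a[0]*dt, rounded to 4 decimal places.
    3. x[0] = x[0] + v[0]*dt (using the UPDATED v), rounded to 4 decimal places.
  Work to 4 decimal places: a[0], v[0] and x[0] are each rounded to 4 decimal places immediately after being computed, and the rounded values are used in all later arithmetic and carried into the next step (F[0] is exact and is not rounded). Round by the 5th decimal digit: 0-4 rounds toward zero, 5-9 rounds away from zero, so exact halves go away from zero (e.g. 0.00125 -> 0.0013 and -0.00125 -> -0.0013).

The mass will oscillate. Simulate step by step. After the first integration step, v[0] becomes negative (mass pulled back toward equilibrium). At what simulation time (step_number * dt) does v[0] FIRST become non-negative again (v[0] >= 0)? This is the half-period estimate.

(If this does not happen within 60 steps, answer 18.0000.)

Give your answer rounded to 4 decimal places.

Step 0: x=[4.3000] v=[0.0000]
Step 1: x=[4.1920] v=[-0.3600]
Step 2: x=[3.9890] v=[-0.6768]
Step 3: x=[3.7153] v=[-0.9124]
Step 4: x=[3.4038] v=[-1.0385]
Step 5: x=[3.0918] v=[-1.0400]
Step 6: x=[2.8168] v=[-0.9167]
Step 7: x=[2.6118] v=[-0.6834]
Step 8: x=[2.5014] v=[-0.3681]
Step 9: x=[2.4988] v=[-0.0087]
Step 10: x=[2.6043] v=[0.3518]
First v>=0 after going negative at step 10, time=3.0000

Answer: 3.0000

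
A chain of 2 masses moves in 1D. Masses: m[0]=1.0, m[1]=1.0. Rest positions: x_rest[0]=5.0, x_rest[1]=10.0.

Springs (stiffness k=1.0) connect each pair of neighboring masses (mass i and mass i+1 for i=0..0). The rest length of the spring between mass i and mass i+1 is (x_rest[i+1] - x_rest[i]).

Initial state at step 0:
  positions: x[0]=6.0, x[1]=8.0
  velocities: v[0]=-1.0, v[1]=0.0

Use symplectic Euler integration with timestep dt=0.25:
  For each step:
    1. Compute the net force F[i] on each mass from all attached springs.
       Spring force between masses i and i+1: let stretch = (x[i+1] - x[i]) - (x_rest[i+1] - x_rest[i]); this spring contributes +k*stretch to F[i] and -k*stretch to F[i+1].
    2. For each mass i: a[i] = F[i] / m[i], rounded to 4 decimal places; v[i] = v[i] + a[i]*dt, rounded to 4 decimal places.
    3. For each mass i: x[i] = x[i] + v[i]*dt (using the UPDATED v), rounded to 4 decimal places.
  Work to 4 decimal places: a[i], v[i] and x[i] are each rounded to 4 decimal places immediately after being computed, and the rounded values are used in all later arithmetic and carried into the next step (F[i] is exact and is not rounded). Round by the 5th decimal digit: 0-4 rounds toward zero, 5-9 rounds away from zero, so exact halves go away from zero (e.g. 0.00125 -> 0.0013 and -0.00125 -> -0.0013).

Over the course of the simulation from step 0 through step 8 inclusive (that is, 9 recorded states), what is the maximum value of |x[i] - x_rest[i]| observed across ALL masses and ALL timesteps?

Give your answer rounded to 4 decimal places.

Answer: 3.1185

Derivation:
Step 0: x=[6.0000 8.0000] v=[-1.0000 0.0000]
Step 1: x=[5.5625 8.1875] v=[-1.7500 0.7500]
Step 2: x=[4.9766 8.5235] v=[-2.3438 1.3438]
Step 3: x=[4.2998 8.9503] v=[-2.7071 1.7071]
Step 4: x=[3.6012 9.3989] v=[-2.7945 1.7945]
Step 5: x=[2.9524 9.7977] v=[-2.5951 1.5951]
Step 6: x=[2.4190 10.0812] v=[-2.1338 1.1338]
Step 7: x=[2.0519 10.1983] v=[-1.4683 0.4683]
Step 8: x=[1.8815 10.1187] v=[-0.6817 -0.3183]
Max displacement = 3.1185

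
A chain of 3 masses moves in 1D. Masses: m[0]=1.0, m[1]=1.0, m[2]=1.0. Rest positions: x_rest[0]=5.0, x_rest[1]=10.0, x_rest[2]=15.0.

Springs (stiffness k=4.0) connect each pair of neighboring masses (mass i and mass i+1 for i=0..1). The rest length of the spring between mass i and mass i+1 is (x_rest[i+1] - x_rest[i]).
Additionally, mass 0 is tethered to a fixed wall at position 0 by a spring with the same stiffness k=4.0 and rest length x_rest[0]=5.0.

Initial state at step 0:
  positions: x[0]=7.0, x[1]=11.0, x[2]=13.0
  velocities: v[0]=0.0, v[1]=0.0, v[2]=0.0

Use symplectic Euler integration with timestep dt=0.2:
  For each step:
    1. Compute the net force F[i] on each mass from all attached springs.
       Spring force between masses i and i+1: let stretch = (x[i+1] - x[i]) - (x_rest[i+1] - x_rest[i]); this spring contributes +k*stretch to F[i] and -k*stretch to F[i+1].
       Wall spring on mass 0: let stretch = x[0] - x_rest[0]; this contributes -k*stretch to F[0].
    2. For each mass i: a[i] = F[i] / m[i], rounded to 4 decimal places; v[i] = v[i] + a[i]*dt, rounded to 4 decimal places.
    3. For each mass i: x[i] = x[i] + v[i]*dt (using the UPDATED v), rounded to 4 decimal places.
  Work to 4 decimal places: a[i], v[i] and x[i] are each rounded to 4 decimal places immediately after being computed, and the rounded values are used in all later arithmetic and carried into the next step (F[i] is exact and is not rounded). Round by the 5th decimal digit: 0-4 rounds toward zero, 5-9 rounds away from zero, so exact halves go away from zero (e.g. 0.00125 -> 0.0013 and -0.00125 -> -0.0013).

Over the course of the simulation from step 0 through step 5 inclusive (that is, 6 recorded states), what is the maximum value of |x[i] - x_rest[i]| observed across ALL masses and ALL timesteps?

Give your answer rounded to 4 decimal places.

Step 0: x=[7.0000 11.0000 13.0000] v=[0.0000 0.0000 0.0000]
Step 1: x=[6.5200 10.6800 13.4800] v=[-2.4000 -1.6000 2.4000]
Step 2: x=[5.6624 10.1424 14.3120] v=[-4.2880 -2.6880 4.1600]
Step 3: x=[4.6156 9.5551 15.2769] v=[-5.2339 -2.9363 4.8243]
Step 4: x=[3.6206 9.0930 16.1263] v=[-4.9748 -2.3105 4.2469]
Step 5: x=[2.9219 8.8806 16.6504] v=[-3.4934 -1.0618 2.6203]
Max displacement = 2.0781

Answer: 2.0781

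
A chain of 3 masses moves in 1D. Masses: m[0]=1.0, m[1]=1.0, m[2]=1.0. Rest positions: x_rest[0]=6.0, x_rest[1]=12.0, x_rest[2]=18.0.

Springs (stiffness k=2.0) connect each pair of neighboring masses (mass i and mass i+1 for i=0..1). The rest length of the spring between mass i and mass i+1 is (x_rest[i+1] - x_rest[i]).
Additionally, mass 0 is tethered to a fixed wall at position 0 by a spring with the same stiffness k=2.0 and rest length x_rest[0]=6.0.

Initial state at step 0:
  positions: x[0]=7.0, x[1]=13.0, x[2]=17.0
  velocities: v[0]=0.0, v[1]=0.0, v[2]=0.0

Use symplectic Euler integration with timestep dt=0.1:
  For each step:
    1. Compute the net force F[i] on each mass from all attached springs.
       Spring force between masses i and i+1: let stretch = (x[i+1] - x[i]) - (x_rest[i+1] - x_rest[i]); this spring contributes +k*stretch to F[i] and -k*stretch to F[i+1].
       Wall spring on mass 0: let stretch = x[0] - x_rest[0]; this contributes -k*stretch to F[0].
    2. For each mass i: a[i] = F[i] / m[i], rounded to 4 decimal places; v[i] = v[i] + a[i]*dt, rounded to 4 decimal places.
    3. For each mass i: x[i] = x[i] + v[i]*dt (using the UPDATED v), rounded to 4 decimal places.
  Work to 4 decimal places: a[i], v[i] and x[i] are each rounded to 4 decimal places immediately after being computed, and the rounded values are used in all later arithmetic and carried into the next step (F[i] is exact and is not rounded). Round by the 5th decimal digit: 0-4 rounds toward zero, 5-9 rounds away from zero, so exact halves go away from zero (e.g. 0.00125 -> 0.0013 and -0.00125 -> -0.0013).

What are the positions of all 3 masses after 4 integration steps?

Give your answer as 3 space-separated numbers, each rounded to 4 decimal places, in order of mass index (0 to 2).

Answer: 6.8002 12.6292 17.3765

Derivation:
Step 0: x=[7.0000 13.0000 17.0000] v=[0.0000 0.0000 0.0000]
Step 1: x=[6.9800 12.9600 17.0400] v=[-0.2000 -0.4000 0.4000]
Step 2: x=[6.9400 12.8820 17.1184] v=[-0.4000 -0.7800 0.7840]
Step 3: x=[6.8800 12.7699 17.2321] v=[-0.5996 -1.1211 1.1367]
Step 4: x=[6.8002 12.6292 17.3765] v=[-0.7976 -1.4066 1.4443]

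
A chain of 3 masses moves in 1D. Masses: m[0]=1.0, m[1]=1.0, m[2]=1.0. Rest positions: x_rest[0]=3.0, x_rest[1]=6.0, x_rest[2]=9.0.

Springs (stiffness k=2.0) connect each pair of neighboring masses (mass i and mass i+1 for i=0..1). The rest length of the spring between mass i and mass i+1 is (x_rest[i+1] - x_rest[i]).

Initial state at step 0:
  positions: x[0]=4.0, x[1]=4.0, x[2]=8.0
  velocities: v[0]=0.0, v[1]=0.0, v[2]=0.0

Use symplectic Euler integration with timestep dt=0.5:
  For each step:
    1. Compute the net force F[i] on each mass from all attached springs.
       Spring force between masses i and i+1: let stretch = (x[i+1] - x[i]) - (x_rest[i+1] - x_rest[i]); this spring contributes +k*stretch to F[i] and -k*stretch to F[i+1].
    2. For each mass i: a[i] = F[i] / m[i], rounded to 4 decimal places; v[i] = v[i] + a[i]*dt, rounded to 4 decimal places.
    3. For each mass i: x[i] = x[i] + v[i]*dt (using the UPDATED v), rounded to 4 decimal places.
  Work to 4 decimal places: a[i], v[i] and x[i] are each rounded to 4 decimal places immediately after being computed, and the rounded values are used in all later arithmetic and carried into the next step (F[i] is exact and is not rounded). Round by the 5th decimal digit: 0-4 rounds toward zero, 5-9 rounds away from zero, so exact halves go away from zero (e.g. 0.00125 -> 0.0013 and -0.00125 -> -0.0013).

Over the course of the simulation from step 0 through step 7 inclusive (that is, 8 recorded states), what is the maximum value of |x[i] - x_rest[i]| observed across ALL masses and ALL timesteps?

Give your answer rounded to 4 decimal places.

Answer: 2.2500

Derivation:
Step 0: x=[4.0000 4.0000 8.0000] v=[0.0000 0.0000 0.0000]
Step 1: x=[2.5000 6.0000 7.5000] v=[-3.0000 4.0000 -1.0000]
Step 2: x=[1.2500 7.0000 7.7500] v=[-2.5000 2.0000 0.5000]
Step 3: x=[1.3750 5.5000 9.1250] v=[0.2500 -3.0000 2.7500]
Step 4: x=[2.0625 3.7500 10.1875] v=[1.3750 -3.5000 2.1250]
Step 5: x=[2.0938 4.3750 9.5313] v=[0.0625 1.2500 -1.3125]
Step 6: x=[1.7657 6.4376 7.7969] v=[-0.6563 4.1251 -3.4688]
Step 7: x=[2.2735 6.8439 6.8829] v=[1.0156 0.8125 -1.8281]
Max displacement = 2.2500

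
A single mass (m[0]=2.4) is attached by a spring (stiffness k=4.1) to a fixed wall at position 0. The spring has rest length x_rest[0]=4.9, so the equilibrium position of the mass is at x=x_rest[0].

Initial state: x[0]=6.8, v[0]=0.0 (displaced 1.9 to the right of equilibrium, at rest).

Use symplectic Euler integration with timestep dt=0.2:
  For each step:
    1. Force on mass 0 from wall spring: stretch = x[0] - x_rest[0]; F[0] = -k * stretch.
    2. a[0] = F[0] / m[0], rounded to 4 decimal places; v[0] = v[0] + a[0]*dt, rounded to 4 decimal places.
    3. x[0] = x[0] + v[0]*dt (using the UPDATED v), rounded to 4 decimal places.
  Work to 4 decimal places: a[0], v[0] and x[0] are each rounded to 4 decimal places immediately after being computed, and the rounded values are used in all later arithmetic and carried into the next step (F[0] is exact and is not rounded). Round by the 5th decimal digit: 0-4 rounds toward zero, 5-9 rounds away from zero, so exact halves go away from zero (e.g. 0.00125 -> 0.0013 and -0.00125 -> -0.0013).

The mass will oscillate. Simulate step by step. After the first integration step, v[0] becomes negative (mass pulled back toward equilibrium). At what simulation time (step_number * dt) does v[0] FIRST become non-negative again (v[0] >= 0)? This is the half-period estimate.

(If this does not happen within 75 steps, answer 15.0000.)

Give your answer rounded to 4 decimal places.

Step 0: x=[6.8000] v=[0.0000]
Step 1: x=[6.6702] v=[-0.6492]
Step 2: x=[6.4194] v=[-1.2540]
Step 3: x=[6.0648] v=[-1.7731]
Step 4: x=[5.6306] v=[-2.1711]
Step 5: x=[5.1465] v=[-2.4207]
Step 6: x=[4.6455] v=[-2.5049]
Step 7: x=[4.1619] v=[-2.4179]
Step 8: x=[3.7288] v=[-2.1657]
Step 9: x=[3.3757] v=[-1.7655]
Step 10: x=[3.1268] v=[-1.2447]
Step 11: x=[2.9990] v=[-0.6389]
Step 12: x=[3.0011] v=[0.0106]
First v>=0 after going negative at step 12, time=2.4000

Answer: 2.4000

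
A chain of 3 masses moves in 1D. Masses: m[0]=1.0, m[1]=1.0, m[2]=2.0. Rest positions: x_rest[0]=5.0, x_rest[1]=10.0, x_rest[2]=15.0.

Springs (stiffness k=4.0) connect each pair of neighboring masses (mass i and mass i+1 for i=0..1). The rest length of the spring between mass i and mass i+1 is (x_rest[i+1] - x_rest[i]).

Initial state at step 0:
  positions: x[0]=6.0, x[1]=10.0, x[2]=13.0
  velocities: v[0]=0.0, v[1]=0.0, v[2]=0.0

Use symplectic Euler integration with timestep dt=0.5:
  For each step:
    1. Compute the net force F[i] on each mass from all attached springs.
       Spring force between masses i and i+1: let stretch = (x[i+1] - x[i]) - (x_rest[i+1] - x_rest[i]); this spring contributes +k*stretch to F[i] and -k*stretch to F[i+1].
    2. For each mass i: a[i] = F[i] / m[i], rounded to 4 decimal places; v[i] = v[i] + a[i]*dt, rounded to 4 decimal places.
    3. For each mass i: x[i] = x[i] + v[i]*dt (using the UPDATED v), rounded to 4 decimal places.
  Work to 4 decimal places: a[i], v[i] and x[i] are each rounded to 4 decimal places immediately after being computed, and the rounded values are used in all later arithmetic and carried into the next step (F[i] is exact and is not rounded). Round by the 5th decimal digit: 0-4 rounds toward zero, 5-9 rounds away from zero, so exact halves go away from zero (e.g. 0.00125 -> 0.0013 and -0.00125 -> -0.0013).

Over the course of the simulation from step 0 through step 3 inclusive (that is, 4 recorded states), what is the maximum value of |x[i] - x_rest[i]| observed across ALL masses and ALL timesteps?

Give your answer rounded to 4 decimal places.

Answer: 3.0000

Derivation:
Step 0: x=[6.0000 10.0000 13.0000] v=[0.0000 0.0000 0.0000]
Step 1: x=[5.0000 9.0000 14.0000] v=[-2.0000 -2.0000 2.0000]
Step 2: x=[3.0000 9.0000 15.0000] v=[-4.0000 0.0000 2.0000]
Step 3: x=[2.0000 9.0000 15.5000] v=[-2.0000 0.0000 1.0000]
Max displacement = 3.0000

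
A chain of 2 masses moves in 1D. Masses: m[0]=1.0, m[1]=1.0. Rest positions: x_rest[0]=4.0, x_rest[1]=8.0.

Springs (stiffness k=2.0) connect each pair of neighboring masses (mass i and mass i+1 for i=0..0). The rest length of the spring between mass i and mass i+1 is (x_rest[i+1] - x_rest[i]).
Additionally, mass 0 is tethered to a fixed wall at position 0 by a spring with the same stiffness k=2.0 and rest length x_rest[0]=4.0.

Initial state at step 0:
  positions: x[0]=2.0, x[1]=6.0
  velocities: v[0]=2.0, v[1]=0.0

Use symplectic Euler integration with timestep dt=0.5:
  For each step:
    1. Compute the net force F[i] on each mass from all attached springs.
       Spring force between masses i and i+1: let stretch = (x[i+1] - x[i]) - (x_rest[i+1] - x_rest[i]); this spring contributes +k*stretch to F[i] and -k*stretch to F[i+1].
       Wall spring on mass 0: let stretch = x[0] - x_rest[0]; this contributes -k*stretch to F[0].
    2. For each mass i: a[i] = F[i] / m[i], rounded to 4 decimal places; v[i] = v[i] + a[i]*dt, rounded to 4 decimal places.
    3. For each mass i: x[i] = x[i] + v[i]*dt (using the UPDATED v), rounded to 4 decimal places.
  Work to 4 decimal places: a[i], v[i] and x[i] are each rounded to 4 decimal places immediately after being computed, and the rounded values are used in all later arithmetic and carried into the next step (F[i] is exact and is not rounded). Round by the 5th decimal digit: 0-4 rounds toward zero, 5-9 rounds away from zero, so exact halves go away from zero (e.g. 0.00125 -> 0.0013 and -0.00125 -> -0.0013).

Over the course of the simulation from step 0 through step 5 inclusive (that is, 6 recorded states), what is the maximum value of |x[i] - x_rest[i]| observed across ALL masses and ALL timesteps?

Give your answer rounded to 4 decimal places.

Answer: 3.1250

Derivation:
Step 0: x=[2.0000 6.0000] v=[2.0000 0.0000]
Step 1: x=[4.0000 6.0000] v=[4.0000 0.0000]
Step 2: x=[5.0000 7.0000] v=[2.0000 2.0000]
Step 3: x=[4.5000 9.0000] v=[-1.0000 4.0000]
Step 4: x=[4.0000 10.7500] v=[-1.0000 3.5000]
Step 5: x=[4.8750 11.1250] v=[1.7500 0.7500]
Max displacement = 3.1250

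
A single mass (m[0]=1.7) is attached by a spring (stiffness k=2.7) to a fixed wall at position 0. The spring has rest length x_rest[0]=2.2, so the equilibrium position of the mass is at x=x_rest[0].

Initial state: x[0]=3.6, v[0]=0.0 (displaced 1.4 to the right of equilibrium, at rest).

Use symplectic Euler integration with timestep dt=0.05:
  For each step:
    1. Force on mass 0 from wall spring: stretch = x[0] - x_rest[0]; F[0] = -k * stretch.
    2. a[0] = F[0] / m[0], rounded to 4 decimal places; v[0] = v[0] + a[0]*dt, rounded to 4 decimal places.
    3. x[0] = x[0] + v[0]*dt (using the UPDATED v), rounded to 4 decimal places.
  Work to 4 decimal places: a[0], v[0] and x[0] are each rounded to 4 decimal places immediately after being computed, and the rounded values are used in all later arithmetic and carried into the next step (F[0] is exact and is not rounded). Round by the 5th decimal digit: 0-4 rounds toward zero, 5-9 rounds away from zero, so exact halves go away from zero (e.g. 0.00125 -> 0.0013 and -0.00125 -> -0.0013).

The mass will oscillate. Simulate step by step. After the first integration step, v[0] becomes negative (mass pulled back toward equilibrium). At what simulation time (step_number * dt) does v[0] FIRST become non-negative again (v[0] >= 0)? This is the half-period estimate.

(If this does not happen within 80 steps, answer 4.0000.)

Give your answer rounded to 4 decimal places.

Answer: 2.5000

Derivation:
Step 0: x=[3.6000] v=[0.0000]
Step 1: x=[3.5944] v=[-0.1112]
Step 2: x=[3.5833] v=[-0.2219]
Step 3: x=[3.5667] v=[-0.3318]
Step 4: x=[3.5447] v=[-0.4403]
Step 5: x=[3.5173] v=[-0.5471]
Step 6: x=[3.4847] v=[-0.6517]
Step 7: x=[3.4470] v=[-0.7537]
Step 8: x=[3.4044] v=[-0.8527]
Step 9: x=[3.3570] v=[-0.9483]
Step 10: x=[3.3050] v=[-1.0402]
Step 11: x=[3.2486] v=[-1.1280]
Step 12: x=[3.1880] v=[-1.2113]
Step 13: x=[3.1235] v=[-1.2898]
Step 14: x=[3.0553] v=[-1.3631]
Step 15: x=[2.9838] v=[-1.4310]
Step 16: x=[2.9091] v=[-1.4932]
Step 17: x=[2.8316] v=[-1.5495]
Step 18: x=[2.7516] v=[-1.5997]
Step 19: x=[2.6694] v=[-1.6435]
Step 20: x=[2.5854] v=[-1.6808]
Step 21: x=[2.4998] v=[-1.7114]
Step 22: x=[2.4130] v=[-1.7352]
Step 23: x=[2.3254] v=[-1.7521]
Step 24: x=[2.2373] v=[-1.7621]
Step 25: x=[2.1490] v=[-1.7651]
Step 26: x=[2.0609] v=[-1.7611]
Step 27: x=[1.9734] v=[-1.7501]
Step 28: x=[1.8868] v=[-1.7321]
Step 29: x=[1.8014] v=[-1.7072]
Step 30: x=[1.7176] v=[-1.6755]
Step 31: x=[1.6357] v=[-1.6372]
Step 32: x=[1.5561] v=[-1.5924]
Step 33: x=[1.4790] v=[-1.5413]
Step 34: x=[1.4048] v=[-1.4840]
Step 35: x=[1.3338] v=[-1.4209]
Step 36: x=[1.2662] v=[-1.3521]
Step 37: x=[1.2023] v=[-1.2779]
Step 38: x=[1.1424] v=[-1.1987]
Step 39: x=[1.0867] v=[-1.1147]
Step 40: x=[1.0354] v=[-1.0263]
Step 41: x=[0.9887] v=[-0.9338]
Step 42: x=[0.9468] v=[-0.8376]
Step 43: x=[0.9099] v=[-0.7381]
Step 44: x=[0.8781] v=[-0.6357]
Step 45: x=[0.8516] v=[-0.5307]
Step 46: x=[0.8304] v=[-0.4236]
Step 47: x=[0.8147] v=[-0.3148]
Step 48: x=[0.8045] v=[-0.2048]
Step 49: x=[0.7998] v=[-0.0940]
Step 50: x=[0.8007] v=[0.0172]
First v>=0 after going negative at step 50, time=2.5000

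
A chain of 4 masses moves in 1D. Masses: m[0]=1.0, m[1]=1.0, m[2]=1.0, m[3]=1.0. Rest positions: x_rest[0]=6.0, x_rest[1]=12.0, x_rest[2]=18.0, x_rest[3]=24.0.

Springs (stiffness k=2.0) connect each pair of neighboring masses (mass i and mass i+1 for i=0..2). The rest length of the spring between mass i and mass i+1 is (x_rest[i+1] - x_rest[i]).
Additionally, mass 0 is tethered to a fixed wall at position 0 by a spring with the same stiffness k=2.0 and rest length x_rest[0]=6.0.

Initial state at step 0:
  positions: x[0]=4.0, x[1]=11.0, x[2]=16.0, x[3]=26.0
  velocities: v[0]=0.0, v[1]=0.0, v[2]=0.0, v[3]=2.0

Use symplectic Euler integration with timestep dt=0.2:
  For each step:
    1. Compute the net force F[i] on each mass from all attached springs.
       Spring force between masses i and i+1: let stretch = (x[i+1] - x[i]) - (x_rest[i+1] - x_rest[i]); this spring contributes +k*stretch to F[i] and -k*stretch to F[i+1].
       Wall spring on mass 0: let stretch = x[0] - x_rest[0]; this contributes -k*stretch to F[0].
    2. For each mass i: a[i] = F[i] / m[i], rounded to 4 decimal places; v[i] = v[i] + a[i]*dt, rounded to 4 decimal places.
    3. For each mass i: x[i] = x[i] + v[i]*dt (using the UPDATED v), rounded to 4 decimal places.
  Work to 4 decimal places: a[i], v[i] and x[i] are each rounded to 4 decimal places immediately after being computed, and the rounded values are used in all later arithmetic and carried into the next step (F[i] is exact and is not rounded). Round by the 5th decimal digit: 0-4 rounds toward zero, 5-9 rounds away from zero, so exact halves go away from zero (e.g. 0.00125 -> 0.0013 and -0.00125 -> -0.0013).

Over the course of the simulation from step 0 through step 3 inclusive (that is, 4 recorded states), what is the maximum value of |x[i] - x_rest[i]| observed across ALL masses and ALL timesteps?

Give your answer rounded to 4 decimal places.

Answer: 2.0800

Derivation:
Step 0: x=[4.0000 11.0000 16.0000 26.0000] v=[0.0000 0.0000 0.0000 2.0000]
Step 1: x=[4.2400 10.8400 16.4000 26.0800] v=[1.2000 -0.8000 2.0000 0.4000]
Step 2: x=[4.6688 10.5968 17.1296 25.8656] v=[2.1440 -1.2160 3.6480 -1.0720]
Step 3: x=[5.1983 10.4020 18.0355 25.4323] v=[2.6477 -0.9741 4.5293 -2.1664]
Max displacement = 2.0800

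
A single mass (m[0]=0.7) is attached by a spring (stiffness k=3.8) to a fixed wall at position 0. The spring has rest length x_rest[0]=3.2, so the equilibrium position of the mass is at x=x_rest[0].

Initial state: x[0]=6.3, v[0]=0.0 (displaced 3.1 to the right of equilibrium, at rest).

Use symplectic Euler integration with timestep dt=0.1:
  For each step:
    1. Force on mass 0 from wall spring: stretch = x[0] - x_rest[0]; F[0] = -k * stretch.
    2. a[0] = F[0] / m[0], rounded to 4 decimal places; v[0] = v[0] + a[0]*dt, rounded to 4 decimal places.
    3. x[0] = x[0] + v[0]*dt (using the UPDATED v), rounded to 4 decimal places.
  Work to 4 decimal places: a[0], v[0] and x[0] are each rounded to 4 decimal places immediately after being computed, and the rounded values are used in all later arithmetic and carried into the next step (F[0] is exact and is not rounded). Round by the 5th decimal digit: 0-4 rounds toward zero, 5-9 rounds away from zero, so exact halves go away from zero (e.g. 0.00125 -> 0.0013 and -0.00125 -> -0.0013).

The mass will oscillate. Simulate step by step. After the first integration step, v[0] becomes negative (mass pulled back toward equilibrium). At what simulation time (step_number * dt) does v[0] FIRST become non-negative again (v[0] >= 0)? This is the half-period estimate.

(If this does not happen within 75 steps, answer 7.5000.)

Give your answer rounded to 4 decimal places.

Answer: 1.4000

Derivation:
Step 0: x=[6.3000] v=[0.0000]
Step 1: x=[6.1317] v=[-1.6829]
Step 2: x=[5.8043] v=[-3.2744]
Step 3: x=[5.3355] v=[-4.6882]
Step 4: x=[4.7508] v=[-5.8475]
Step 5: x=[4.0819] v=[-6.6894]
Step 6: x=[3.3651] v=[-7.1682]
Step 7: x=[2.6393] v=[-7.2578]
Step 8: x=[1.9440] v=[-6.9534]
Step 9: x=[1.3168] v=[-6.2716]
Step 10: x=[0.7919] v=[-5.2493]
Step 11: x=[0.3977] v=[-3.9421]
Step 12: x=[0.1556] v=[-2.4209]
Step 13: x=[0.0788] v=[-0.7682]
Step 14: x=[0.1714] v=[0.9262]
First v>=0 after going negative at step 14, time=1.4000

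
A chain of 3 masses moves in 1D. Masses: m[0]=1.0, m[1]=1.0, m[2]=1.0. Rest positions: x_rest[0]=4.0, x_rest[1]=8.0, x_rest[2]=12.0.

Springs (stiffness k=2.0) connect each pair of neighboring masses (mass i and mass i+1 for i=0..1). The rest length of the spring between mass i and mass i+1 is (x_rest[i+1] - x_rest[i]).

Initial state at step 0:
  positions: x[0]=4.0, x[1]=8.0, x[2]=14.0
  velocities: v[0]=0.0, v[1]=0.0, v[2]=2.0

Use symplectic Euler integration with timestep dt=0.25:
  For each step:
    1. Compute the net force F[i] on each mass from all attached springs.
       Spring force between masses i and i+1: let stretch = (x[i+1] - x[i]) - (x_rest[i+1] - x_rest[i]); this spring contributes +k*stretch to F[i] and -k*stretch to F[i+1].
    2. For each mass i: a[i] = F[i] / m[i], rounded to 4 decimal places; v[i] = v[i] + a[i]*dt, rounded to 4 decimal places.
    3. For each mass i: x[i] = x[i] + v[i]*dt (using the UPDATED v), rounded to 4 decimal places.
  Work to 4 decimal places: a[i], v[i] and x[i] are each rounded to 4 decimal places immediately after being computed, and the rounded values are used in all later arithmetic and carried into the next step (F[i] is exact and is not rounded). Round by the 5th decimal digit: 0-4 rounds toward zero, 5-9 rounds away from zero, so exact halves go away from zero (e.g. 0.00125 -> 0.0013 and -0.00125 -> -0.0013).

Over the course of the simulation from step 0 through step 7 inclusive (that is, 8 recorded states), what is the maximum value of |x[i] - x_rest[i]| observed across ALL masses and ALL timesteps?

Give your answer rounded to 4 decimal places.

Answer: 2.2598

Derivation:
Step 0: x=[4.0000 8.0000 14.0000] v=[0.0000 0.0000 2.0000]
Step 1: x=[4.0000 8.2500 14.2500] v=[0.0000 1.0000 1.0000]
Step 2: x=[4.0313 8.7188 14.2500] v=[0.1250 1.8750 0.0000]
Step 3: x=[4.1485 9.2930 14.0586] v=[0.4688 2.2969 -0.7656]
Step 4: x=[4.4088 9.8199 13.7715] v=[1.0411 2.1075 -1.1484]
Step 5: x=[4.8455 10.1644 13.4905] v=[1.7467 1.3778 -1.1242]
Step 6: x=[5.4471 10.2598 13.2937] v=[2.4062 0.3814 -0.7873]
Step 7: x=[6.1503 10.1328 13.2176] v=[2.8126 -0.5080 -0.3043]
Max displacement = 2.2598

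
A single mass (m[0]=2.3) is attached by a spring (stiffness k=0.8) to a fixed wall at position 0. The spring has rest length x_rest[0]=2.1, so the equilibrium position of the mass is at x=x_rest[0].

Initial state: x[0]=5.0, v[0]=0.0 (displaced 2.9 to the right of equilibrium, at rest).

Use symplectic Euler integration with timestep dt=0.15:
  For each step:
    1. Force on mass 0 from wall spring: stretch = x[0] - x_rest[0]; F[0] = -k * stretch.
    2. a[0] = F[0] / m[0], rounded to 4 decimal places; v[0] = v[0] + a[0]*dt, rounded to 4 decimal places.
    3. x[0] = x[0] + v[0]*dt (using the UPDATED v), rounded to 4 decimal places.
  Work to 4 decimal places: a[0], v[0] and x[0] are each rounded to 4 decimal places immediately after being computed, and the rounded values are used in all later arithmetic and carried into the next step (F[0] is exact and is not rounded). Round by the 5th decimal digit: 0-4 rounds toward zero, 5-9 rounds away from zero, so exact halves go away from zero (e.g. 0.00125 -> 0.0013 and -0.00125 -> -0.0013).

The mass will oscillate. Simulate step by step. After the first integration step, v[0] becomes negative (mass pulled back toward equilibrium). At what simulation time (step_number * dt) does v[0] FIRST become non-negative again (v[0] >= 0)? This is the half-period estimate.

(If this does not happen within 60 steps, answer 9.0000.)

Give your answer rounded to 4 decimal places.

Answer: 5.4000

Derivation:
Step 0: x=[5.0000] v=[0.0000]
Step 1: x=[4.9773] v=[-0.1513]
Step 2: x=[4.9321] v=[-0.3014]
Step 3: x=[4.8647] v=[-0.4492]
Step 4: x=[4.7757] v=[-0.5934]
Step 5: x=[4.6658] v=[-0.7330]
Step 6: x=[4.5358] v=[-0.8669]
Step 7: x=[4.3867] v=[-0.9940]
Step 8: x=[4.2197] v=[-1.1133]
Step 9: x=[4.0361] v=[-1.2239]
Step 10: x=[3.8374] v=[-1.3249]
Step 11: x=[3.6251] v=[-1.4155]
Step 12: x=[3.4008] v=[-1.4951]
Step 13: x=[3.1664] v=[-1.5630]
Step 14: x=[2.9236] v=[-1.6186]
Step 15: x=[2.6744] v=[-1.6616]
Step 16: x=[2.4207] v=[-1.6916]
Step 17: x=[2.1645] v=[-1.7083]
Step 18: x=[1.9077] v=[-1.7117]
Step 19: x=[1.6524] v=[-1.7017]
Step 20: x=[1.4007] v=[-1.6783]
Step 21: x=[1.1544] v=[-1.6418]
Step 22: x=[0.9155] v=[-1.5925]
Step 23: x=[0.6859] v=[-1.5307]
Step 24: x=[0.4674] v=[-1.4569]
Step 25: x=[0.2616] v=[-1.3717]
Step 26: x=[0.0702] v=[-1.2758]
Step 27: x=[-0.1053] v=[-1.1699]
Step 28: x=[-0.2635] v=[-1.0548]
Step 29: x=[-0.4032] v=[-0.9315]
Step 30: x=[-0.5233] v=[-0.8009]
Step 31: x=[-0.6229] v=[-0.6640]
Step 32: x=[-0.7012] v=[-0.5219]
Step 33: x=[-0.7576] v=[-0.3758]
Step 34: x=[-0.7916] v=[-0.2267]
Step 35: x=[-0.8030] v=[-0.0758]
Step 36: x=[-0.7916] v=[0.0757]
First v>=0 after going negative at step 36, time=5.4000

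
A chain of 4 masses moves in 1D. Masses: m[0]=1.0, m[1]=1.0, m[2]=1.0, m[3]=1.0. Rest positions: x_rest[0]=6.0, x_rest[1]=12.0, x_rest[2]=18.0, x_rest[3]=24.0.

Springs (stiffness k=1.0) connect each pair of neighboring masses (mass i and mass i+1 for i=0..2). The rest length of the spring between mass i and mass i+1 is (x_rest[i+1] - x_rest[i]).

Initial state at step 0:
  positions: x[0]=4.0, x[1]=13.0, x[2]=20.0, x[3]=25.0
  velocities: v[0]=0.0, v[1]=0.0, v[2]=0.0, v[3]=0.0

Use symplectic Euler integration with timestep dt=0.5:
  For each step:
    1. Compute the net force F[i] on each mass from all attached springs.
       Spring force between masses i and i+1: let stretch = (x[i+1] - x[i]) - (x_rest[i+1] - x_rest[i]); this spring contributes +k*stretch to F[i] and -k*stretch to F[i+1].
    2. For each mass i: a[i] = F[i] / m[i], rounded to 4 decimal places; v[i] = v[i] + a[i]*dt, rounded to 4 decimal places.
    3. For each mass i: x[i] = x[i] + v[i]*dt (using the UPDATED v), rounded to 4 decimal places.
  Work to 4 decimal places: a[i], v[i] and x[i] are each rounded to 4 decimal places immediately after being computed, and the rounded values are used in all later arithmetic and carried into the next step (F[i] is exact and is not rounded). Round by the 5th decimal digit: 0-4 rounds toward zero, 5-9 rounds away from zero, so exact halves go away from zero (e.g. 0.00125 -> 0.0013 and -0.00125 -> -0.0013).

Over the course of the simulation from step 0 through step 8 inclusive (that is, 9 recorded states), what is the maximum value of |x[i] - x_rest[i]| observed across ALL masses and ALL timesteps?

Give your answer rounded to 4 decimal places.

Step 0: x=[4.0000 13.0000 20.0000 25.0000] v=[0.0000 0.0000 0.0000 0.0000]
Step 1: x=[4.7500 12.5000 19.5000 25.2500] v=[1.5000 -1.0000 -1.0000 0.5000]
Step 2: x=[5.9375 11.8125 18.6875 25.5625] v=[2.3750 -1.3750 -1.6250 0.6250]
Step 3: x=[7.0938 11.3750 17.8750 25.6563] v=[2.3125 -0.8750 -1.6250 0.1875]
Step 4: x=[7.8204 11.4922 17.3828 25.3047] v=[1.4531 0.2344 -0.9844 -0.7032]
Step 5: x=[7.9649 12.1641 17.3985 24.4726] v=[0.2890 1.3438 0.0313 -1.6642]
Step 6: x=[7.6592 13.0948 17.8741 23.3720] v=[-0.6114 1.8614 0.9512 -2.2013]
Step 7: x=[7.2124 13.8615 18.5294 22.3969] v=[-0.8936 1.5333 1.3105 -1.9503]
Step 8: x=[6.9279 14.1329 18.9846 21.9549] v=[-0.5691 0.5427 0.9103 -0.8841]
Max displacement = 2.1329

Answer: 2.1329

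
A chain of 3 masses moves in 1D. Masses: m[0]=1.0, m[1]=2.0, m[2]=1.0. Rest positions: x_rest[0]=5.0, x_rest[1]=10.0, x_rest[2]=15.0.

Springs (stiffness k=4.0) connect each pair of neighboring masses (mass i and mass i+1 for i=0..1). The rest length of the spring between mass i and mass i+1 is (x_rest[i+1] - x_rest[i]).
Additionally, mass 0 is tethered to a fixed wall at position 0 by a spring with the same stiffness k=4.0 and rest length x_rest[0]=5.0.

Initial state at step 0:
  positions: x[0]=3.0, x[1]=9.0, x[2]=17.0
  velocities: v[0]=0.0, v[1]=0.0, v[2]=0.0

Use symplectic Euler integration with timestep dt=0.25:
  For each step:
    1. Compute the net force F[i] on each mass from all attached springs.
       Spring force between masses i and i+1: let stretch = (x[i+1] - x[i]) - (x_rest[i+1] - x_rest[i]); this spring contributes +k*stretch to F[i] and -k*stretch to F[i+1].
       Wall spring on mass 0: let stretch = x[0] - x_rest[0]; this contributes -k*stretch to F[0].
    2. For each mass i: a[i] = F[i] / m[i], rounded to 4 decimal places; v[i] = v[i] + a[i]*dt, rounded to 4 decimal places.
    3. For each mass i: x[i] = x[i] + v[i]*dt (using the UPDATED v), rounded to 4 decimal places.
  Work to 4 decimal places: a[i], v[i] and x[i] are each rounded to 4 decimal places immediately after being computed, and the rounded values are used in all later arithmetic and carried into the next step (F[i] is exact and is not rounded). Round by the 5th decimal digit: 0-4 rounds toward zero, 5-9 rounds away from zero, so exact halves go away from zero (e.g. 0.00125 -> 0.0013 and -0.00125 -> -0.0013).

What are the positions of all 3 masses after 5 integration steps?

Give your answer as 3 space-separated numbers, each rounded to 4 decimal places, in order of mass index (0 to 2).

Step 0: x=[3.0000 9.0000 17.0000] v=[0.0000 0.0000 0.0000]
Step 1: x=[3.7500 9.2500 16.2500] v=[3.0000 1.0000 -3.0000]
Step 2: x=[4.9375 9.6875 15.0000] v=[4.7500 1.7500 -5.0000]
Step 3: x=[6.0781 10.1953 13.6719] v=[4.5625 2.0313 -5.3125]
Step 4: x=[6.7285 10.6231 12.7246] v=[2.6016 1.7110 -3.7891]
Step 5: x=[6.6704 10.8267 12.5020] v=[-0.2323 0.8145 -0.8906]

Answer: 6.6704 10.8267 12.5020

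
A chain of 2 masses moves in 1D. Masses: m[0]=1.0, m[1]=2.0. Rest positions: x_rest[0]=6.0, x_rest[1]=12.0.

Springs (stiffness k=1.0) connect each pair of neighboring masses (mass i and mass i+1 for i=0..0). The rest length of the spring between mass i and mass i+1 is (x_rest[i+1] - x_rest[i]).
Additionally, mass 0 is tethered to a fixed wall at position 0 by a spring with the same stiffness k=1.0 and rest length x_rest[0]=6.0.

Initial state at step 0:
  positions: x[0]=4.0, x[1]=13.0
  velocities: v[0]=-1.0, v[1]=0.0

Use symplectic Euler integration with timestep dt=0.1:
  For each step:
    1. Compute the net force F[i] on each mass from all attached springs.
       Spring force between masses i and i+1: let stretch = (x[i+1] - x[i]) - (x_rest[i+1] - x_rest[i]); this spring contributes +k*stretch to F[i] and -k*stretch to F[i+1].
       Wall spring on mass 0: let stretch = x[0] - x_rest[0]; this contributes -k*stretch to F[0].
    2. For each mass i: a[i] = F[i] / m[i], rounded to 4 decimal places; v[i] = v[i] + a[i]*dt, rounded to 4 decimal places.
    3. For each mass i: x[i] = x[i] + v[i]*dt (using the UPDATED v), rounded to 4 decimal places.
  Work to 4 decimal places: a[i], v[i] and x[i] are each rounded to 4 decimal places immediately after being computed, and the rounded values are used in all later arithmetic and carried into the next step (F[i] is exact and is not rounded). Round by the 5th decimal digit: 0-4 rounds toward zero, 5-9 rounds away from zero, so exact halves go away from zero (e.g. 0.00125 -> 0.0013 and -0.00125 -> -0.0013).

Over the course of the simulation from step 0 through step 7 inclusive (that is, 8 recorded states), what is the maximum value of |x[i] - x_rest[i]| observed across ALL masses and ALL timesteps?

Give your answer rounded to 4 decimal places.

Step 0: x=[4.0000 13.0000] v=[-1.0000 0.0000]
Step 1: x=[3.9500 12.9850] v=[-0.5000 -0.1500]
Step 2: x=[3.9509 12.9548] v=[0.0085 -0.3018]
Step 3: x=[4.0023 12.9096] v=[0.5138 -0.4520]
Step 4: x=[4.1027 12.8499] v=[1.0043 -0.5974]
Step 5: x=[4.2496 12.7764] v=[1.4688 -0.7348]
Step 6: x=[4.4393 12.6903] v=[1.8965 -0.8611]
Step 7: x=[4.6671 12.5929] v=[2.2777 -0.9737]
Max displacement = 2.0500

Answer: 2.0500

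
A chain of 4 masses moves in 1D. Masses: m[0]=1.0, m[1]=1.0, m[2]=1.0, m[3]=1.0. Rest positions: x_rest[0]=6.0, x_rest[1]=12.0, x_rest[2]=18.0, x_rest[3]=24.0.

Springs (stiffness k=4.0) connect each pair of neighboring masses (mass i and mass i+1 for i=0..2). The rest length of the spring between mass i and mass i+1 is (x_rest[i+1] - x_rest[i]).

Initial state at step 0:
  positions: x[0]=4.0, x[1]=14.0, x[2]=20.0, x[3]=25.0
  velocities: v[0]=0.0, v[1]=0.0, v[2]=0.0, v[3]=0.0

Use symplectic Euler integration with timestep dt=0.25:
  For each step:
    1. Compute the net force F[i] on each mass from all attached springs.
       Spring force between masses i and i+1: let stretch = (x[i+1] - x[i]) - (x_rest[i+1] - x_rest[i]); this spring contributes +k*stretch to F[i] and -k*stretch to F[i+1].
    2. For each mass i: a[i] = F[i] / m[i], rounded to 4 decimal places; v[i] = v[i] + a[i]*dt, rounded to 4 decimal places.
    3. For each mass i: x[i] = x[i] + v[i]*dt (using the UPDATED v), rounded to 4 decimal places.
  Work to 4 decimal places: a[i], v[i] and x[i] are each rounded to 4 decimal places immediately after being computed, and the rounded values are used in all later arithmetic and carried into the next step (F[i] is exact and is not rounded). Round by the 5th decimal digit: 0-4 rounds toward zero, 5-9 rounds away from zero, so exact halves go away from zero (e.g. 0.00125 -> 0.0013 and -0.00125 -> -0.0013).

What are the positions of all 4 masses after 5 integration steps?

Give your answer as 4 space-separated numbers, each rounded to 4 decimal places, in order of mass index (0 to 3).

Step 0: x=[4.0000 14.0000 20.0000 25.0000] v=[0.0000 0.0000 0.0000 0.0000]
Step 1: x=[5.0000 13.0000 19.7500 25.2500] v=[4.0000 -4.0000 -1.0000 1.0000]
Step 2: x=[6.5000 11.6875 19.1875 25.6250] v=[6.0000 -5.2500 -2.2500 1.5000]
Step 3: x=[7.7969 10.9531 18.3594 25.8906] v=[5.1875 -2.9375 -3.3125 1.0625]
Step 4: x=[8.3828 11.2813 17.5625 25.7734] v=[2.3437 1.3126 -3.1876 -0.4687]
Step 5: x=[8.1934 12.4551 17.2480 25.1035] v=[-0.7578 4.6953 -1.2579 -2.6796]

Answer: 8.1934 12.4551 17.2480 25.1035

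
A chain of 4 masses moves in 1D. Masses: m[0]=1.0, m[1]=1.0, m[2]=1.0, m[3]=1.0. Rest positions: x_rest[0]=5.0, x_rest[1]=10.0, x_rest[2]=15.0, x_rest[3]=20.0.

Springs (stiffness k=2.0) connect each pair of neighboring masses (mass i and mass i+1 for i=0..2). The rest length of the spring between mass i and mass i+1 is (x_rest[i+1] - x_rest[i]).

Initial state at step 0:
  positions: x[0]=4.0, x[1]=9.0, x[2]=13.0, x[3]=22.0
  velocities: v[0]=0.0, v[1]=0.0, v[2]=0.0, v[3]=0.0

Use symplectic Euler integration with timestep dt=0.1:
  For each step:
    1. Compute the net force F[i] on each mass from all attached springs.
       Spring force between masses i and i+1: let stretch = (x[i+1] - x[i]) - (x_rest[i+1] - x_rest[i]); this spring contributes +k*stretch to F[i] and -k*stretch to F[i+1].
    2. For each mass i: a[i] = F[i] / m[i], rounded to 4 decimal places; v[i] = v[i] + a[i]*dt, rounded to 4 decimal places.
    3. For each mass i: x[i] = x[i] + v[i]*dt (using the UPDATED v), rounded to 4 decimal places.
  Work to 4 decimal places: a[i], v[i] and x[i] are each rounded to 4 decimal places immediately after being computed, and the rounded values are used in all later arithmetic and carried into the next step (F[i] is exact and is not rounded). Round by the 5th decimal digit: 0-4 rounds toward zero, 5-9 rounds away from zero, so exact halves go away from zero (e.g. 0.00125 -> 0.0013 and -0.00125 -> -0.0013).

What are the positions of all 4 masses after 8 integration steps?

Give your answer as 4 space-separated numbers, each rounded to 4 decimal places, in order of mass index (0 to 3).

Answer: 3.9428 8.7659 15.4991 19.7928

Derivation:
Step 0: x=[4.0000 9.0000 13.0000 22.0000] v=[0.0000 0.0000 0.0000 0.0000]
Step 1: x=[4.0000 8.9800 13.1000 21.9200] v=[0.0000 -0.2000 1.0000 -0.8000]
Step 2: x=[3.9996 8.9428 13.2940 21.7636] v=[-0.0040 -0.3720 1.9400 -1.5640]
Step 3: x=[3.9981 8.8938 13.5704 21.5378] v=[-0.0154 -0.4904 2.7637 -2.2579]
Step 4: x=[3.9945 8.8404 13.9126 21.2527] v=[-0.0363 -0.5342 3.4219 -2.8514]
Step 5: x=[3.9878 8.7915 14.3002 20.9208] v=[-0.0671 -0.4889 3.8755 -3.3194]
Step 6: x=[3.9772 8.7567 14.7100 20.5565] v=[-0.1064 -0.3479 4.0979 -3.6435]
Step 7: x=[3.9622 8.7454 15.1177 20.1752] v=[-0.1505 -0.1131 4.0765 -3.8128]
Step 8: x=[3.9428 8.7659 15.4991 19.7928] v=[-0.1939 0.2047 3.8135 -3.8243]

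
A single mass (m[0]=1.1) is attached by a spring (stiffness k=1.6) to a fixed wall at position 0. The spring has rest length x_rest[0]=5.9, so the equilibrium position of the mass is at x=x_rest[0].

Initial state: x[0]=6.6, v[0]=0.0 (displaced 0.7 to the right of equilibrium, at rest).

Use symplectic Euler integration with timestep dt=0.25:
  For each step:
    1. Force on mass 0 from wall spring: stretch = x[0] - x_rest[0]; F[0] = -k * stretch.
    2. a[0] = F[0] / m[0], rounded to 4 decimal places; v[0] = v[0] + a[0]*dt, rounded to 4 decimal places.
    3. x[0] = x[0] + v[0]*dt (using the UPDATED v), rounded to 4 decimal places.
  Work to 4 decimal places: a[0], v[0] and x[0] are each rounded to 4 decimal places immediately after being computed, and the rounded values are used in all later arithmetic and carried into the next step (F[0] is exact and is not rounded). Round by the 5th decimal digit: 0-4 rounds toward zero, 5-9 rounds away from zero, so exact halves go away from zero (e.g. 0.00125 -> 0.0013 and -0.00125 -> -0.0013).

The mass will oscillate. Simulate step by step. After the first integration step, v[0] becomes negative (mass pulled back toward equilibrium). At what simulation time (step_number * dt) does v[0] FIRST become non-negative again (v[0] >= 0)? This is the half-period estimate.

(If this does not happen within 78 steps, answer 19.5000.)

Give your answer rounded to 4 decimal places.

Step 0: x=[6.6000] v=[0.0000]
Step 1: x=[6.5364] v=[-0.2546]
Step 2: x=[6.4149] v=[-0.4860]
Step 3: x=[6.2466] v=[-0.6732]
Step 4: x=[6.0468] v=[-0.7992]
Step 5: x=[5.8337] v=[-0.8526]
Step 6: x=[5.6266] v=[-0.8285]
Step 7: x=[5.4443] v=[-0.7291]
Step 8: x=[5.3035] v=[-0.5634]
Step 9: x=[5.2169] v=[-0.3465]
Step 10: x=[5.1924] v=[-0.0981]
Step 11: x=[5.2322] v=[0.1592]
First v>=0 after going negative at step 11, time=2.7500

Answer: 2.7500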